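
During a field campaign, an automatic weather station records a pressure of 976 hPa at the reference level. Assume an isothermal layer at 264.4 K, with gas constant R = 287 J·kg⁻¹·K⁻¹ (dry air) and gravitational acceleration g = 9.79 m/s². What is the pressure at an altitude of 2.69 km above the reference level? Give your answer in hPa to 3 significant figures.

P ≈ 690 hPa

Scale height: H = RT/g = 287 × 264.4 / 9.79 = 7751.1 m.
Barometric formula: P = P₀ exp(−z/H).
z/H = 2690.0/7751.1 = 0.34705; exp(−0.34705) = 0.70677.
P = 976 × 0.70677 = 689.81 hPa.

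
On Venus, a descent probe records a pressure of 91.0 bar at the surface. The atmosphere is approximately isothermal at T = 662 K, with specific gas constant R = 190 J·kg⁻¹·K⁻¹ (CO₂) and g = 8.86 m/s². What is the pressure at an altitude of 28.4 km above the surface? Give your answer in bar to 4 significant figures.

P ≈ 12.31 bar

Scale height: H = RT/g = 190 × 662 / 8.86 = 14196 m.
Barometric formula: P = P₀ exp(−z/H).
z/H = 28400/14196 = 2.0006; exp(−2.0006) = 0.13525.
P = 91.0 × 0.13525 = 12.308 bar.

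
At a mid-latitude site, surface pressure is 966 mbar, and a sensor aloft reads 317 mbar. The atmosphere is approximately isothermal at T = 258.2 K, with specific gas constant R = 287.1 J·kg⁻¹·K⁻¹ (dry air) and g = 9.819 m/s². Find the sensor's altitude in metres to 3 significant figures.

z ≈ 8410 m

Scale height: H = RT/g = 287.1 × 258.2 / 9.819 = 7549.6 m.
Invert the barometric formula: z = H ln(P₀/P).
P₀/P = 966/317 = 3.0473; ln(3.0473) = 1.1143.
z = 7549.6 × 1.1143 = 8412.5 m.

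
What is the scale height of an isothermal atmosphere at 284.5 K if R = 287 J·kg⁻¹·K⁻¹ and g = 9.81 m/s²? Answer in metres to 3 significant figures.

H ≈ 8320 m

The scale height of an isothermal atmosphere is H = RT/g.
H = 287 × 284.5 / 9.81 = 81652/9.81 = 8323.3 m.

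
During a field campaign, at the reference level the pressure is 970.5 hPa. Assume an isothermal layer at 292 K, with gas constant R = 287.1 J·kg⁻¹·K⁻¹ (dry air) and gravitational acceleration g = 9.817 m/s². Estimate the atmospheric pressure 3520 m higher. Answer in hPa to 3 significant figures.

Scale height: H = RT/g = 287.1 × 292 / 9.817 = 8539.6 m.
Barometric formula: P = P₀ exp(−z/H).
z/H = 3520.0/8539.6 = 0.41220; exp(−0.41220) = 0.66219.
P = 970.5 × 0.66219 = 642.66 hPa.

P ≈ 643 hPa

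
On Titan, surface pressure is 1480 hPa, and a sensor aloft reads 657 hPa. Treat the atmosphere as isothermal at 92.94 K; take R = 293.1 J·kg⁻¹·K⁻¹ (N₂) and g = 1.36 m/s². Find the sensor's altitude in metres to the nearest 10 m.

z ≈ 16270 m

Scale height: H = RT/g = 293.1 × 92.94 / 1.36 = 20030 m.
Invert the barometric formula: z = H ln(P₀/P).
P₀/P = 1480/657 = 2.2527; ln(2.2527) = 0.81213.
z = 20030 × 0.81213 = 16267 m.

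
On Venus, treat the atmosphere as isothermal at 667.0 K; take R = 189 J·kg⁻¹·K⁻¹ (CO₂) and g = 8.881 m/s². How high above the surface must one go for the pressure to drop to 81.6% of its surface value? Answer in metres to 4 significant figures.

Scale height: H = RT/g = 189 × 667.0 / 8.881 = 14195 m.
Set P/P₀ = exp(−z/H) = 0.816, so z = −H ln(0.816).
−ln(0.816) = 0.20334; z = 14195 × 0.20334 = 2886.4 m.

z ≈ 2886 m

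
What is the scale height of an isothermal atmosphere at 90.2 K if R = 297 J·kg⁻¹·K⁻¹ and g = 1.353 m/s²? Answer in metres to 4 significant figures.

The scale height of an isothermal atmosphere is H = RT/g.
H = 297 × 90.2 / 1.353 = 26789/1.353 = 19800 m.

H ≈ 19800 m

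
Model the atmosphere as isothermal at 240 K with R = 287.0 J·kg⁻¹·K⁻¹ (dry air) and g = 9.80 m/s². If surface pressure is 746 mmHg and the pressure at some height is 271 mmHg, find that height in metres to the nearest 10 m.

Scale height: H = RT/g = 287.0 × 240 / 9.80 = 7028.6 m.
Invert the barometric formula: z = H ln(P₀/P).
P₀/P = 746/271 = 2.7528; ln(2.7528) = 1.0126.
z = 7028.6 × 1.0126 = 7117.2 m.

z ≈ 7120 m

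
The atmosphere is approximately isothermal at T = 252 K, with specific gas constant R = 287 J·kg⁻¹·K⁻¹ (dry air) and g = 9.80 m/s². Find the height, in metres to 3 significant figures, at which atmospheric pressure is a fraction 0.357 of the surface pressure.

Scale height: H = RT/g = 287 × 252 / 9.80 = 7380.0 m.
Set P/P₀ = exp(−z/H) = 0.357, so z = −H ln(0.357).
−ln(0.357) = 1.0300; z = 7380.0 × 1.0300 = 7601.4 m.

z ≈ 7600 m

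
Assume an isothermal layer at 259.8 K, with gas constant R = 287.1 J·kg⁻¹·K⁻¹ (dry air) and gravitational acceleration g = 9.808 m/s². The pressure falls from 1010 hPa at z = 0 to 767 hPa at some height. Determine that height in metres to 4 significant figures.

Scale height: H = RT/g = 287.1 × 259.8 / 9.808 = 7604.9 m.
Invert the barometric formula: z = H ln(P₀/P).
P₀/P = 1010/767 = 1.3168; ln(1.3168) = 0.27520.
z = 7604.9 × 0.27520 = 2092.9 m.

z ≈ 2093 m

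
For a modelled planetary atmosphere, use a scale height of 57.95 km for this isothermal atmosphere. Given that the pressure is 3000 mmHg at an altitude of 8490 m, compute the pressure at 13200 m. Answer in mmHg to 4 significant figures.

P ≈ 2766 mmHg

Between two levels, P₂ = P₁ exp(−Δz/H) with Δz = z₂ − z₁.
Δz = 13200 − 8490.0 = 4710.0 m; Δz/H = 4710.0/57950 = 0.081277.
P₂ = 3000 × exp(−0.081277) = 3000 × 0.92194 = 2765.8 mmHg.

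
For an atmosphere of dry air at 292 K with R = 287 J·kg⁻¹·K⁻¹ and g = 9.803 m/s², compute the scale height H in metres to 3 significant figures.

The scale height of an isothermal atmosphere is H = RT/g.
H = 287 × 292 / 9.803 = 83804/9.803 = 8548.8 m.

H ≈ 8550 m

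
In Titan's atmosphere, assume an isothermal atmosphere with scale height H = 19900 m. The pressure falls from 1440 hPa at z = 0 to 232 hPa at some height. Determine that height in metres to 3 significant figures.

Invert the barometric formula: z = H ln(P₀/P).
P₀/P = 1440/232 = 6.2069; ln(6.2069) = 1.8257.
z = 19900 × 1.8257 = 36331 m.

z ≈ 36300 m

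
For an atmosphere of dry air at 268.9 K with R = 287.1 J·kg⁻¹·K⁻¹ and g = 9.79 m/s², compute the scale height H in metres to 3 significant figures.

H ≈ 7890 m

The scale height of an isothermal atmosphere is H = RT/g.
H = 287.1 × 268.9 / 9.79 = 77201/9.79 = 7885.7 m.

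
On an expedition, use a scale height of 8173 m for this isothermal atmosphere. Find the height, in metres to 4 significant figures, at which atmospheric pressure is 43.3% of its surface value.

Set P/P₀ = exp(−z/H) = 0.433, so z = −H ln(0.433).
−ln(0.433) = 0.83702; z = 8173.0 × 0.83702 = 6841.0 m.

z ≈ 6841 m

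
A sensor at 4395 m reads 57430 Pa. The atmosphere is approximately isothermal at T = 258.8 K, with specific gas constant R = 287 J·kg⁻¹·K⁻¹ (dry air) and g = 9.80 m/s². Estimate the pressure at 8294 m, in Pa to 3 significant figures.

P ≈ 34300 Pa

Scale height: H = RT/g = 287 × 258.8 / 9.80 = 7579.1 m.
Between two levels, P₂ = P₁ exp(−Δz/H) with Δz = z₂ − z₁.
Δz = 8294.0 − 4395.0 = 3899.0 m; Δz/H = 3899.0/7579.1 = 0.51444.
P₂ = 57430 × exp(−0.51444) = 57430 × 0.59784 = 34334 Pa.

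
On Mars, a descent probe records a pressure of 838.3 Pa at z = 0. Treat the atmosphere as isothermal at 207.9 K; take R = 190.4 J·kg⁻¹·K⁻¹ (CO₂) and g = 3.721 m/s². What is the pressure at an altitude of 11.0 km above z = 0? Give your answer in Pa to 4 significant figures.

P ≈ 298.1 Pa

Scale height: H = RT/g = 190.4 × 207.9 / 3.721 = 10638 m.
Barometric formula: P = P₀ exp(−z/H).
z/H = 11000/10638 = 1.0340; exp(−1.0340) = 0.35558.
P = 838.3 × 0.35558 = 298.08 Pa.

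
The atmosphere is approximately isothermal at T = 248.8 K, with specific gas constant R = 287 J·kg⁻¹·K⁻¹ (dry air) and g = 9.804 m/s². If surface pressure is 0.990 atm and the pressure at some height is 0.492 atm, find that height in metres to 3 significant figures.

Scale height: H = RT/g = 287 × 248.8 / 9.804 = 7283.3 m.
Invert the barometric formula: z = H ln(P₀/P).
P₀/P = 0.990/0.492 = 2.0122; ln(2.0122) = 0.69923.
z = 7283.3 × 0.69923 = 5092.7 m.

z ≈ 5090 m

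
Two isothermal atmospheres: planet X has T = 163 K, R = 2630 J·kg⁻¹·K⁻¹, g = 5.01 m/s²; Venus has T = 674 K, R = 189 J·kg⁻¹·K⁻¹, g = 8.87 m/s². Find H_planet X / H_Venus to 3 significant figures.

H = RT/g for each body.
H_planet X = 2630 × 163 / 5.01 = 85567 m.
H_Venus = 189 × 674 / 8.87 = 14361 m.
H_planet X/H_Venus = 85567/14361 = 5.9583.

H_planet X/H_Venus ≈ 5.96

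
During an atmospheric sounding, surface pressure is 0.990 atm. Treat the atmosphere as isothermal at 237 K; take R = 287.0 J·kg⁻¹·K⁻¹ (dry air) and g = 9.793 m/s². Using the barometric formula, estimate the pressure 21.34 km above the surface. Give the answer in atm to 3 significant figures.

Scale height: H = RT/g = 287.0 × 237 / 9.793 = 6945.7 m.
Barometric formula: P = P₀ exp(−z/H).
z/H = 21340/6945.7 = 3.0724; exp(−3.0724) = 0.046310.
P = 0.990 × 0.046310 = 0.045847 atm.

P ≈ 0.0458 atm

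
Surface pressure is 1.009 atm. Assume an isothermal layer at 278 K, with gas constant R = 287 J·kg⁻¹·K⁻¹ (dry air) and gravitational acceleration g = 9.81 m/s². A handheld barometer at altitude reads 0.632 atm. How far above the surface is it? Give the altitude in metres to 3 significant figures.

Scale height: H = RT/g = 287 × 278 / 9.81 = 8133.1 m.
Invert the barometric formula: z = H ln(P₀/P).
P₀/P = 1.009/0.632 = 1.5965; ln(1.5965) = 0.46781.
z = 8133.1 × 0.46781 = 3804.7 m.

z ≈ 3800 m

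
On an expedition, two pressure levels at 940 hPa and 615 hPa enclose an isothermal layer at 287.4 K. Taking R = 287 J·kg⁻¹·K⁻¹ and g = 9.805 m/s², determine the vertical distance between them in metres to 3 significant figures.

Δz ≈ 3570 m

Hypsometric equation: Δz = (R T̄/g) ln(P₁/P₂).
R T̄/g = 287 × 287.4 / 9.805 = 8412.4 m.
ln(940/615) = ln(1.5285) = 0.42429.
Δz = 8412.4 × 0.42429 = 3569.3 m.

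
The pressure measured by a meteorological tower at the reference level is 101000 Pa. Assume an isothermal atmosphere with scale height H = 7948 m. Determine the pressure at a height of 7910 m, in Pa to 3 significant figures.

P ≈ 37300 Pa

Barometric formula: P = P₀ exp(−z/H).
z/H = 7910.0/7948.0 = 0.99522; exp(−0.99522) = 0.36964.
P = 101000 × 0.36964 = 37334 Pa.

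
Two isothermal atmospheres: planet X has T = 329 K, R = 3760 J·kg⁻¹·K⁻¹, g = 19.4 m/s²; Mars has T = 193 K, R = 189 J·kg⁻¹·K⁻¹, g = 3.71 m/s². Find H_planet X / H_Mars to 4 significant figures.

H_planet X/H_Mars ≈ 6.485

H = RT/g for each body.
H_planet X = 3760 × 329 / 19.4 = 63765 m.
H_Mars = 189 × 193 / 3.71 = 9832.1 m.
H_planet X/H_Mars = 63765/9832.1 = 6.4854.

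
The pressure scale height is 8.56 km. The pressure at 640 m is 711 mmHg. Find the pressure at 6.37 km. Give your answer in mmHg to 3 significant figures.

Between two levels, P₂ = P₁ exp(−Δz/H) with Δz = z₂ − z₁.
Δz = 6370.0 − 640.00 = 5730.0 m; Δz/H = 5730.0/8560.0 = 0.66939.
P₂ = 711 × exp(−0.66939) = 711 × 0.51202 = 364.05 mmHg.

P ≈ 364 mmHg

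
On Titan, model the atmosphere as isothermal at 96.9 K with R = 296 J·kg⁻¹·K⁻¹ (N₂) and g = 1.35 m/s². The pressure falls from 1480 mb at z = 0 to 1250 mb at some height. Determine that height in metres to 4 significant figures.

Scale height: H = RT/g = 296 × 96.9 / 1.35 = 21246 m.
Invert the barometric formula: z = H ln(P₀/P).
P₀/P = 1480/1250 = 1.1840; ln(1.1840) = 0.16890.
z = 21246 × 0.16890 = 3588.4 m.

z ≈ 3588 m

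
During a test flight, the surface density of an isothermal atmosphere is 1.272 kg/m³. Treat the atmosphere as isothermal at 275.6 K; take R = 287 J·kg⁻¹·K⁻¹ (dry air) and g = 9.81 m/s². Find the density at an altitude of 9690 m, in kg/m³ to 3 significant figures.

Scale height: H = RT/g = 287 × 275.6 / 9.81 = 8062.9 m.
In an isothermal atmosphere, density decays like pressure: ρ = ρ₀ exp(−z/H).
z/H = 9690.0/8062.9 = 1.2018; exp(−1.2018) = 0.30065.
ρ = 1.272 × 0.30065 = 0.38243 kg/m³.

ρ ≈ 0.382 kg/m³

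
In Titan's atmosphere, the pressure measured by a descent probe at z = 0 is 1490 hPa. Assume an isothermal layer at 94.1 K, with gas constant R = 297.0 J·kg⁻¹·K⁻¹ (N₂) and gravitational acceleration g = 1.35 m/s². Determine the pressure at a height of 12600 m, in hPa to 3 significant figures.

P ≈ 811 hPa

Scale height: H = RT/g = 297.0 × 94.1 / 1.35 = 20702 m.
Barometric formula: P = P₀ exp(−z/H).
z/H = 12600/20702 = 0.60864; exp(−0.60864) = 0.54409.
P = 1490 × 0.54409 = 810.69 hPa.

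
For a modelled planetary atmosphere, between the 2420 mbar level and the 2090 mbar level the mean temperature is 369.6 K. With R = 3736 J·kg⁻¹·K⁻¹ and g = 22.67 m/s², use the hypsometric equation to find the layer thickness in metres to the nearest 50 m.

Hypsometric equation: Δz = (R T̄/g) ln(P₁/P₂).
R T̄/g = 3736 × 369.6 / 22.67 = 60910 m.
ln(2420/2090) = ln(1.1579) = 0.14661.
Δz = 60910 × 0.14661 = 8930.0 m.

Δz ≈ 8950 m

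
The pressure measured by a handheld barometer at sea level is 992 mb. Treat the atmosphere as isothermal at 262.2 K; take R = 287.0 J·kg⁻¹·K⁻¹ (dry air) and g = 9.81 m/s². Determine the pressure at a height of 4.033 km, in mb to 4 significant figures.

P ≈ 586.4 mb

Scale height: H = RT/g = 287.0 × 262.2 / 9.81 = 7670.9 m.
Barometric formula: P = P₀ exp(−z/H).
z/H = 4033.0/7670.9 = 0.52575; exp(−0.52575) = 0.59111.
P = 992 × 0.59111 = 586.38 mb.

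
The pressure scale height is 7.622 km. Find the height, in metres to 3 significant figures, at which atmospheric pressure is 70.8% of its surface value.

Set P/P₀ = exp(−z/H) = 0.708, so z = −H ln(0.708).
−ln(0.708) = 0.34531; z = 7622.0 × 0.34531 = 2632.0 m.

z ≈ 2630 m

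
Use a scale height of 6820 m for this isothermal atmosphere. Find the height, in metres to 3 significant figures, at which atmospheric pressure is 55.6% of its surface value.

Set P/P₀ = exp(−z/H) = 0.556, so z = −H ln(0.556).
−ln(0.556) = 0.58699; z = 6820.0 × 0.58699 = 4003.3 m.

z ≈ 4000 m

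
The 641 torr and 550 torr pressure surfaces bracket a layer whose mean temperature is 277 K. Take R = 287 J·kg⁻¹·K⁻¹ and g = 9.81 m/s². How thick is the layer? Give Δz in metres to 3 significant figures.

Δz ≈ 1240 m

Hypsometric equation: Δz = (R T̄/g) ln(P₁/P₂).
R T̄/g = 287 × 277 / 9.81 = 8103.9 m.
ln(641/550) = ln(1.1655) = 0.15315.
Δz = 8103.9 × 0.15315 = 1241.1 m.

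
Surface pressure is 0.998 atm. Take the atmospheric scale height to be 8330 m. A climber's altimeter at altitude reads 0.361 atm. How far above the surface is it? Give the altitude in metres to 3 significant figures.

Invert the barometric formula: z = H ln(P₀/P).
P₀/P = 0.998/0.361 = 2.7645; ln(2.7645) = 1.0169.
z = 8330.0 × 1.0169 = 8470.8 m.

z ≈ 8470 m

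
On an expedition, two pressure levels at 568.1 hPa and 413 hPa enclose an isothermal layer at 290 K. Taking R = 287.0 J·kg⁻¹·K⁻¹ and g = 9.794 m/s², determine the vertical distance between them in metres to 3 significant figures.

Hypsometric equation: Δz = (R T̄/g) ln(P₁/P₂).
R T̄/g = 287.0 × 290 / 9.794 = 8498.1 m.
ln(568.1/413) = ln(1.3755) = 0.31882.
Δz = 8498.1 × 0.31882 = 2709.4 m.

Δz ≈ 2710 m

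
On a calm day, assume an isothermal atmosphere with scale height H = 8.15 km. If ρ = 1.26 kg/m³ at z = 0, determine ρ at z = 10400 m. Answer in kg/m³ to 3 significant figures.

ρ ≈ 0.352 kg/m³

In an isothermal atmosphere, density decays like pressure: ρ = ρ₀ exp(−z/H).
z/H = 10400/8150.0 = 1.2761; exp(−1.2761) = 0.27912.
ρ = 1.26 × 0.27912 = 0.35169 kg/m³.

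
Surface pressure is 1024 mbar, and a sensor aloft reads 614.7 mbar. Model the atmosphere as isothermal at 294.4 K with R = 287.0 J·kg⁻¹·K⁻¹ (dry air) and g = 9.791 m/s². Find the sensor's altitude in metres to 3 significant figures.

Scale height: H = RT/g = 287.0 × 294.4 / 9.791 = 8629.6 m.
Invert the barometric formula: z = H ln(P₀/P).
P₀/P = 1024/614.7 = 1.6659; ln(1.6659) = 0.51037.
z = 8629.6 × 0.51037 = 4404.3 m.

z ≈ 4400 m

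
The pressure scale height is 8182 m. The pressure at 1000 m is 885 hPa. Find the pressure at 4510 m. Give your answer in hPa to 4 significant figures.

Between two levels, P₂ = P₁ exp(−Δz/H) with Δz = z₂ − z₁.
Δz = 4510.0 − 1000.0 = 3510.0 m; Δz/H = 3510.0/8182.0 = 0.42899.
P₂ = 885 × exp(−0.42899) = 885 × 0.65117 = 576.29 hPa.

P ≈ 576.3 hPa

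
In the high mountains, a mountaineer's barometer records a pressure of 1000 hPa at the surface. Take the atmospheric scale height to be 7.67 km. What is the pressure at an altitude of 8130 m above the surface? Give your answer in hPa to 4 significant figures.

P ≈ 346.5 hPa

Barometric formula: P = P₀ exp(−z/H).
z/H = 8130.0/7670.0 = 1.0600; exp(−1.0600) = 0.34646.
P = 1000 × 0.34646 = 346.46 hPa.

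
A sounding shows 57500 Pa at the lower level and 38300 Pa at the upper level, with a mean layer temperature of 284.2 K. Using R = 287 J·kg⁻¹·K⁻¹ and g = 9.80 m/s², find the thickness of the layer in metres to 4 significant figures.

Δz ≈ 3382 m

Hypsometric equation: Δz = (R T̄/g) ln(P₁/P₂).
R T̄/g = 287 × 284.2 / 9.80 = 8323.0 m.
ln(57500/38300) = ln(1.5013) = 0.40633.
Δz = 8323.0 × 0.40633 = 3381.9 m.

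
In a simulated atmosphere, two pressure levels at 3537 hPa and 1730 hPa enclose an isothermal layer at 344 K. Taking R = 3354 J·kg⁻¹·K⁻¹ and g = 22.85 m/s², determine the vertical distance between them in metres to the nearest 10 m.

Hypsometric equation: Δz = (R T̄/g) ln(P₁/P₂).
R T̄/g = 3354 × 344 / 22.85 = 50493 m.
ln(3537/1730) = ln(2.0445) = 0.71515.
Δz = 50493 × 0.71515 = 36110 m.

Δz ≈ 36110 m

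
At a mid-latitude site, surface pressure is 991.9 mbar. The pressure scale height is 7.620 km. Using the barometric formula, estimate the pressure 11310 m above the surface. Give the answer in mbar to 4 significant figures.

Barometric formula: P = P₀ exp(−z/H).
z/H = 11310/7620.0 = 1.4843; exp(−1.4843) = 0.22666.
P = 991.9 × 0.22666 = 224.82 mbar.

P ≈ 224.8 mbar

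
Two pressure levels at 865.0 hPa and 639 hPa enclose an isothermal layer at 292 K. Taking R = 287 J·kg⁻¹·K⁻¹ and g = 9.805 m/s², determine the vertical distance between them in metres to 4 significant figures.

Δz ≈ 2588 m

Hypsometric equation: Δz = (R T̄/g) ln(P₁/P₂).
R T̄/g = 287 × 292 / 9.805 = 8547.1 m.
ln(865.0/639) = ln(1.3537) = 0.30284.
Δz = 8547.1 × 0.30284 = 2588.4 m.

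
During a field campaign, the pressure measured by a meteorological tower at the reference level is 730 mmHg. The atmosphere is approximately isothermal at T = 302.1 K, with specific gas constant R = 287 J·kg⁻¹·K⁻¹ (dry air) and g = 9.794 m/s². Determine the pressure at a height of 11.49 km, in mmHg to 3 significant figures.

P ≈ 199 mmHg

Scale height: H = RT/g = 287 × 302.1 / 9.794 = 8852.6 m.
Barometric formula: P = P₀ exp(−z/H).
z/H = 11490/8852.6 = 1.2979; exp(−1.2979) = 0.27310.
P = 730 × 0.27310 = 199.36 mmHg.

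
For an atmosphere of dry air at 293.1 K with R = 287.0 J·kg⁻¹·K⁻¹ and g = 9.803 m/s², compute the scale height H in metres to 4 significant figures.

H ≈ 8581 m

The scale height of an isothermal atmosphere is H = RT/g.
H = 287.0 × 293.1 / 9.803 = 84120/9.803 = 8581.0 m.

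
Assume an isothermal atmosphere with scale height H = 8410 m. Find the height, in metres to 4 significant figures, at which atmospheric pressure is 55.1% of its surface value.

Set P/P₀ = exp(−z/H) = 0.551, so z = −H ln(0.551).
−ln(0.551) = 0.59602; z = 8410.0 × 0.59602 = 5012.5 m.

z ≈ 5013 m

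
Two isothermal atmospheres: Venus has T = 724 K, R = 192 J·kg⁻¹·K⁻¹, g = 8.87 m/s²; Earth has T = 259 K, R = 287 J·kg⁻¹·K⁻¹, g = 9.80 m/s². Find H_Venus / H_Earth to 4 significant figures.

H = RT/g for each body.
H_Venus = 192 × 724 / 8.87 = 15672 m.
H_Earth = 287 × 259 / 9.80 = 7585.0 m.
H_Venus/H_Earth = 15672/7585.0 = 2.0662.

H_Venus/H_Earth ≈ 2.066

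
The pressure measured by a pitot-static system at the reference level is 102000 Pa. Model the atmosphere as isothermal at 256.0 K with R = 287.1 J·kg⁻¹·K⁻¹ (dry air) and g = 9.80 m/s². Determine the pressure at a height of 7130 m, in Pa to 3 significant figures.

Scale height: H = RT/g = 287.1 × 256.0 / 9.80 = 7499.8 m.
Barometric formula: P = P₀ exp(−z/H).
z/H = 7130.0/7499.8 = 0.95069; exp(−0.95069) = 0.38647.
P = 102000 × 0.38647 = 39420 Pa.

P ≈ 39400 Pa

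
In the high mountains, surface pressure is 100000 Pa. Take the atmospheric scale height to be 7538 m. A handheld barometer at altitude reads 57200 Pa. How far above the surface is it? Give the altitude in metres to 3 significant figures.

Invert the barometric formula: z = H ln(P₀/P).
P₀/P = 100000/57200 = 1.7483; ln(1.7483) = 0.55864.
z = 7538.0 × 0.55864 = 4211.0 m.

z ≈ 4210 m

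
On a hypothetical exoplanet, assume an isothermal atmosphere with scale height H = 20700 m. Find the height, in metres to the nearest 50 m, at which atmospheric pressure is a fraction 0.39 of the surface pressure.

Set P/P₀ = exp(−z/H) = 0.39, so z = −H ln(0.39).
−ln(0.39) = 0.94161; z = 20700 × 0.94161 = 19491 m.

z ≈ 19500 m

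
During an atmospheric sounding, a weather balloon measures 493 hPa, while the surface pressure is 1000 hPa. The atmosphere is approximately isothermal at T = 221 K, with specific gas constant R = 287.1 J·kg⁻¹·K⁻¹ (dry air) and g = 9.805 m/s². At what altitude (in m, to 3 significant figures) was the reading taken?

z ≈ 4580 m

Scale height: H = RT/g = 287.1 × 221 / 9.805 = 6471.1 m.
Invert the barometric formula: z = H ln(P₀/P).
P₀/P = 1000/493 = 2.0284; ln(2.0284) = 0.70725.
z = 6471.1 × 0.70725 = 4576.7 m.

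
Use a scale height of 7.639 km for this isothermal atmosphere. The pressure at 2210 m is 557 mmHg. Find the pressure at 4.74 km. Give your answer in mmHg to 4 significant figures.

Between two levels, P₂ = P₁ exp(−Δz/H) with Δz = z₂ − z₁.
Δz = 4740.0 − 2210.0 = 2530.0 m; Δz/H = 2530.0/7639.0 = 0.33120.
P₂ = 557 × exp(−0.33120) = 557 × 0.71806 = 399.96 mmHg.

P ≈ 400.0 mmHg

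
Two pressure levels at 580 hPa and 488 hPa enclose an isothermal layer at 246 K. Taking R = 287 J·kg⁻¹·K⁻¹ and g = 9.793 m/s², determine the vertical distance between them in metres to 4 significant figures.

Δz ≈ 1245 m

Hypsometric equation: Δz = (R T̄/g) ln(P₁/P₂).
R T̄/g = 287 × 246 / 9.793 = 7209.4 m.
ln(580/488) = ln(1.1885) = 0.17269.
Δz = 7209.4 × 0.17269 = 1245.0 m.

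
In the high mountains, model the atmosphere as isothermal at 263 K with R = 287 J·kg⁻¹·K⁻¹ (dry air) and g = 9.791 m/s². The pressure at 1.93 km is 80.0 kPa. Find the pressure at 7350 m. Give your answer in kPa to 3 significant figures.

P ≈ 39.6 kPa

Scale height: H = RT/g = 287 × 263 / 9.791 = 7709.2 m.
Between two levels, P₂ = P₁ exp(−Δz/H) with Δz = z₂ − z₁.
Δz = 7350.0 − 1930.0 = 5420.0 m; Δz/H = 5420.0/7709.2 = 0.70306.
P₂ = 80.0 × exp(−0.70306) = 80.0 × 0.49507 = 39.606 kPa.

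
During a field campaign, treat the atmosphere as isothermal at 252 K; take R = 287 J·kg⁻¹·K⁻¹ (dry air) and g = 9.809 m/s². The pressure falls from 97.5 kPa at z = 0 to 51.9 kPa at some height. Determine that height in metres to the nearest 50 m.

z ≈ 4650 m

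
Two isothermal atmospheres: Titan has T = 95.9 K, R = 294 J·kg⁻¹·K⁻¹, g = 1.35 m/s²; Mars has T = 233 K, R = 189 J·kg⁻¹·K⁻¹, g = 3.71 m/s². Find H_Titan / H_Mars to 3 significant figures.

H_Titan/H_Mars ≈ 1.76

H = RT/g for each body.
H_Titan = 294 × 95.9 / 1.35 = 20885 m.
H_Mars = 189 × 233 / 3.71 = 11870 m.
H_Titan/H_Mars = 20885/11870 = 1.7595.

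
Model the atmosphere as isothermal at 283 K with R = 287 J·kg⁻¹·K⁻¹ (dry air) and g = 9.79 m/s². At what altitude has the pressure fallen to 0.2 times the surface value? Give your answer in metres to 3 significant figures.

Scale height: H = RT/g = 287 × 283 / 9.79 = 8296.3 m.
Set P/P₀ = exp(−z/H) = 0.2, so z = −H ln(0.2).
−ln(0.2) = 1.6094; z = 8296.3 × 1.6094 = 13352 m.

z ≈ 13400 m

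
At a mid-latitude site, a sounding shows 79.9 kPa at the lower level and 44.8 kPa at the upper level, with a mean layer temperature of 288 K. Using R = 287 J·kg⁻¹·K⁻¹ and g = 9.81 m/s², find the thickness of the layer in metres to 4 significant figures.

Hypsometric equation: Δz = (R T̄/g) ln(P₁/P₂).
R T̄/g = 287 × 288 / 9.81 = 8425.7 m.
ln(79.9/44.8) = ln(1.7835) = 0.57858.
Δz = 8425.7 × 0.57858 = 4874.9 m.

Δz ≈ 4875 m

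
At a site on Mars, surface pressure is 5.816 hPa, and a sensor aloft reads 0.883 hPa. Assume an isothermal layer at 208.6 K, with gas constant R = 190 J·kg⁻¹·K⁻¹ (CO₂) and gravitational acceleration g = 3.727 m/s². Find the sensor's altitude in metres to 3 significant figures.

Scale height: H = RT/g = 190 × 208.6 / 3.727 = 10634 m.
Invert the barometric formula: z = H ln(P₀/P).
P₀/P = 5.816/0.883 = 6.5866; ln(6.5866) = 1.8850.
z = 10634 × 1.8850 = 20045 m.

z ≈ 20000 m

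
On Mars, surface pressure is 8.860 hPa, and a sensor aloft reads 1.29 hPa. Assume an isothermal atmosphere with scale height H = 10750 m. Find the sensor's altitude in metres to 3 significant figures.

Invert the barometric formula: z = H ln(P₀/P).
P₀/P = 8.860/1.29 = 6.8682; ln(6.8682) = 1.9269.
z = 10750 × 1.9269 = 20714 m.

z ≈ 20700 m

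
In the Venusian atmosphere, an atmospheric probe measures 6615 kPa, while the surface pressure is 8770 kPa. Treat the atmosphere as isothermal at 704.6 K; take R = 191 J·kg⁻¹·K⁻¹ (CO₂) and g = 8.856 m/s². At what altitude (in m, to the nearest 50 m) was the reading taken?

Scale height: H = RT/g = 191 × 704.6 / 8.856 = 15196 m.
Invert the barometric formula: z = H ln(P₀/P).
P₀/P = 8770/6615 = 1.3258; ln(1.3258) = 0.28202.
z = 15196 × 0.28202 = 4285.6 m.

z ≈ 4300 m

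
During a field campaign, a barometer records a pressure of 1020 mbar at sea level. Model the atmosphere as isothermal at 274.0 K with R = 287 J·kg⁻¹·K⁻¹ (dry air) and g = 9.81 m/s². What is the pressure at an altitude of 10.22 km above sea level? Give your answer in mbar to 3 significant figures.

Scale height: H = RT/g = 287 × 274.0 / 9.81 = 8016.1 m.
Barometric formula: P = P₀ exp(−z/H).
z/H = 10220/8016.1 = 1.2749; exp(−1.2749) = 0.27946.
P = 1020 × 0.27946 = 285.05 mbar.

P ≈ 285 mbar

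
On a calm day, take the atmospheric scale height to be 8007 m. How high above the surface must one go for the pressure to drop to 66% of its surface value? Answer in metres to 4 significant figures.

z ≈ 3327 m

Set P/P₀ = exp(−z/H) = 0.66, so z = −H ln(0.66).
−ln(0.66) = 0.41552; z = 8007.0 × 0.41552 = 3327.1 m.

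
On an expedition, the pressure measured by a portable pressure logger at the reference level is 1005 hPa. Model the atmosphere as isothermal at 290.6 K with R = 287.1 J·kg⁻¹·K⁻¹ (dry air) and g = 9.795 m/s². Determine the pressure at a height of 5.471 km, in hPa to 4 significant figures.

Scale height: H = RT/g = 287.1 × 290.6 / 9.795 = 8517.7 m.
Barometric formula: P = P₀ exp(−z/H).
z/H = 5471.0/8517.7 = 0.64231; exp(−0.64231) = 0.52608.
P = 1005 × 0.52608 = 528.71 hPa.

P ≈ 528.7 hPa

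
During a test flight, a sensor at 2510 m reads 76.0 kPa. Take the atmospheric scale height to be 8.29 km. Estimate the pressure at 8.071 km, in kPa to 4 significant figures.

Between two levels, P₂ = P₁ exp(−Δz/H) with Δz = z₂ − z₁.
Δz = 8071.0 − 2510.0 = 5561.0 m; Δz/H = 5561.0/8290.0 = 0.67081.
P₂ = 76.0 × exp(−0.67081) = 76.0 × 0.51129 = 38.858 kPa.

P ≈ 38.86 kPa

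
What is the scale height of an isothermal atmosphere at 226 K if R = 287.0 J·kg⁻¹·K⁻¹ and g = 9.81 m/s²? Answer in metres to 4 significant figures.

H ≈ 6612 m

The scale height of an isothermal atmosphere is H = RT/g.
H = 287.0 × 226 / 9.81 = 64862/9.81 = 6611.8 m.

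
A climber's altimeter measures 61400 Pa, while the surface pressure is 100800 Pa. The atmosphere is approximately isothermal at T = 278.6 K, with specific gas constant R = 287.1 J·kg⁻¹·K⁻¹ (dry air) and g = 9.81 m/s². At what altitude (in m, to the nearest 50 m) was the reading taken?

z ≈ 4050 m

Scale height: H = RT/g = 287.1 × 278.6 / 9.81 = 8153.5 m.
Invert the barometric formula: z = H ln(P₀/P).
P₀/P = 100800/61400 = 1.6417; ln(1.6417) = 0.49573.
z = 8153.5 × 0.49573 = 4041.9 m.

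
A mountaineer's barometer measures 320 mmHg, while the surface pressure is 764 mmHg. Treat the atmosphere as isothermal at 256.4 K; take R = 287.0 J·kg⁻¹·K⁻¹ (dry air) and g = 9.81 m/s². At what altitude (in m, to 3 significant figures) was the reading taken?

Scale height: H = RT/g = 287.0 × 256.4 / 9.81 = 7501.2 m.
Invert the barometric formula: z = H ln(P₀/P).
P₀/P = 764/320 = 2.3875; ln(2.3875) = 0.87025.
z = 7501.2 × 0.87025 = 6527.9 m.

z ≈ 6530 m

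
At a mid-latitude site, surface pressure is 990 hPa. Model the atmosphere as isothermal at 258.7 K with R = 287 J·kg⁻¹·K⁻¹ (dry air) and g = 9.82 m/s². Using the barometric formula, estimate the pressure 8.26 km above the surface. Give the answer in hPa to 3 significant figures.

P ≈ 332 hPa

Scale height: H = RT/g = 287 × 258.7 / 9.82 = 7560.8 m.
Barometric formula: P = P₀ exp(−z/H).
z/H = 8260.0/7560.8 = 1.0925; exp(−1.0925) = 0.33538.
P = 990 × 0.33538 = 332.03 hPa.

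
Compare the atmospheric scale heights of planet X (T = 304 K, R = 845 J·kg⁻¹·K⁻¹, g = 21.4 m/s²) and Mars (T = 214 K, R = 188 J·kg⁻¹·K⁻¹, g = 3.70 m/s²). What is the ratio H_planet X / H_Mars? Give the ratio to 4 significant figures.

H_planet X/H_Mars ≈ 1.104

H = RT/g for each body.
H_planet X = 845 × 304 / 21.4 = 12004 m.
H_Mars = 188 × 214 / 3.70 = 10874 m.
H_planet X/H_Mars = 12004/10874 = 1.1039.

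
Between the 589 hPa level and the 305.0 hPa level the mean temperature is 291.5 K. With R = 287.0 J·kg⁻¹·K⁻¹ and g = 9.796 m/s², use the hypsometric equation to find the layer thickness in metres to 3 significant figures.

Hypsometric equation: Δz = (R T̄/g) ln(P₁/P₂).
R T̄/g = 287.0 × 291.5 / 9.796 = 8540.3 m.
ln(589/305.0) = ln(1.9311) = 0.65809.
Δz = 8540.3 × 0.65809 = 5620.3 m.

Δz ≈ 5620 m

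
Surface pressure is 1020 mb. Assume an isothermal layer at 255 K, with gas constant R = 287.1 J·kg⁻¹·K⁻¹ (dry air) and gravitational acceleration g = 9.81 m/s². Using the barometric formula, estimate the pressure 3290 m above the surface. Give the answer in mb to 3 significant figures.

P ≈ 656 mb

Scale height: H = RT/g = 287.1 × 255 / 9.81 = 7462.8 m.
Barometric formula: P = P₀ exp(−z/H).
z/H = 3290.0/7462.8 = 0.44085; exp(−0.44085) = 0.64349.
P = 1020 × 0.64349 = 656.36 mb.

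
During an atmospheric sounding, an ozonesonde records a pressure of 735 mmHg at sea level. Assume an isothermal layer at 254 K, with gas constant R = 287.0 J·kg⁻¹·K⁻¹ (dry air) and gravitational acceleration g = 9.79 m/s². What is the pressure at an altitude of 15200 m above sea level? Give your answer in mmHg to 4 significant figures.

P ≈ 95.45 mmHg

Scale height: H = RT/g = 287.0 × 254 / 9.79 = 7446.2 m.
Barometric formula: P = P₀ exp(−z/H).
z/H = 15200/7446.2 = 2.0413; exp(−2.0413) = 0.12986.
P = 735 × 0.12986 = 95.447 mmHg.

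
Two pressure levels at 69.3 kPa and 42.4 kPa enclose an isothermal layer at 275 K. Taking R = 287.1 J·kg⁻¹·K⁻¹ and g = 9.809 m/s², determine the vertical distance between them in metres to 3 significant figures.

Δz ≈ 3950 m

Hypsometric equation: Δz = (R T̄/g) ln(P₁/P₂).
R T̄/g = 287.1 × 275 / 9.809 = 8049.0 m.
ln(69.3/42.4) = ln(1.6344) = 0.49128.
Δz = 8049.0 × 0.49128 = 3954.3 m.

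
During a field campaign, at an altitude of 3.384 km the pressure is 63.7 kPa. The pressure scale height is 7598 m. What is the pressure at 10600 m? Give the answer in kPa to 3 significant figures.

P ≈ 24.6 kPa

Between two levels, P₂ = P₁ exp(−Δz/H) with Δz = z₂ − z₁.
Δz = 10600 − 3384.0 = 7216.0 m; Δz/H = 7216.0/7598.0 = 0.94972.
P₂ = 63.7 × exp(−0.94972) = 63.7 × 0.38685 = 24.642 kPa.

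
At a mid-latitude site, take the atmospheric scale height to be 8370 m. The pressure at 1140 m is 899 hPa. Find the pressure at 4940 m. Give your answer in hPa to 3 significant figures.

P ≈ 571 hPa

Between two levels, P₂ = P₁ exp(−Δz/H) with Δz = z₂ − z₁.
Δz = 4940.0 − 1140.0 = 3800.0 m; Δz/H = 3800.0/8370.0 = 0.45400.
P₂ = 899 × exp(−0.45400) = 899 × 0.63508 = 570.94 hPa.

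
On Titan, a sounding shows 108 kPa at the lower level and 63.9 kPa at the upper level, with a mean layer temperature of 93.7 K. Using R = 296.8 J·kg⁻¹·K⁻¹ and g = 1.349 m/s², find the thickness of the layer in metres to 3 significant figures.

Δz ≈ 10800 m

Hypsometric equation: Δz = (R T̄/g) ln(P₁/P₂).
R T̄/g = 296.8 × 93.7 / 1.349 = 20615 m.
ln(108/63.9) = ln(1.6901) = 0.52479.
Δz = 20615 × 0.52479 = 10819 m.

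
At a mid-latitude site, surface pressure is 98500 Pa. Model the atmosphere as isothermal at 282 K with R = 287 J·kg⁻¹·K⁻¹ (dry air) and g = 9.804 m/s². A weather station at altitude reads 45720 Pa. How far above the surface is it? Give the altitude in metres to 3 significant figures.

Scale height: H = RT/g = 287 × 282 / 9.804 = 8255.2 m.
Invert the barometric formula: z = H ln(P₀/P).
P₀/P = 98500/45720 = 2.1544; ln(2.1544) = 0.76751.
z = 8255.2 × 0.76751 = 6335.9 m.

z ≈ 6340 m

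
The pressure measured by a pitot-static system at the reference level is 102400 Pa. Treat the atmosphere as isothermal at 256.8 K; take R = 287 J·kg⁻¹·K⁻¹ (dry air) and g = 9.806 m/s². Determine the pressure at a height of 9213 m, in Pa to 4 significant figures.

P ≈ 30060 Pa

Scale height: H = RT/g = 287 × 256.8 / 9.806 = 7516.0 m.
Barometric formula: P = P₀ exp(−z/H).
z/H = 9213.0/7516.0 = 1.2258; exp(−1.2258) = 0.29352.
P = 102400 × 0.29352 = 30056 Pa.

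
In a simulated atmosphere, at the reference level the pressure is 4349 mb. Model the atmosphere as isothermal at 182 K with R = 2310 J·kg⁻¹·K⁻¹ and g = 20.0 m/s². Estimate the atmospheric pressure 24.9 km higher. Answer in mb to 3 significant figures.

P ≈ 1330 mb

Scale height: H = RT/g = 2310 × 182 / 20.0 = 21021 m.
Barometric formula: P = P₀ exp(−z/H).
z/H = 24900/21021 = 1.1845; exp(−1.1845) = 0.30590.
P = 4349 × 0.30590 = 1330.4 mb.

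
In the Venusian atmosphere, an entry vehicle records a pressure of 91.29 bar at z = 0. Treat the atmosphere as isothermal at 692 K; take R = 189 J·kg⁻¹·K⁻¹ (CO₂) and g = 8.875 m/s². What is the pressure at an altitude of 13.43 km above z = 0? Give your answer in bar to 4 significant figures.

P ≈ 36.70 bar

Scale height: H = RT/g = 189 × 692 / 8.875 = 14737 m.
Barometric formula: P = P₀ exp(−z/H).
z/H = 13430/14737 = 0.91131; exp(−0.91131) = 0.40200.
P = 91.29 × 0.40200 = 36.699 bar.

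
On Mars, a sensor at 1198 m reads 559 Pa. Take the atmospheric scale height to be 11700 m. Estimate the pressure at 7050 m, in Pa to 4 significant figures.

Between two levels, P₂ = P₁ exp(−Δz/H) with Δz = z₂ − z₁.
Δz = 7050.0 − 1198.0 = 5852.0 m; Δz/H = 5852.0/11700 = 0.50017.
P₂ = 559 × exp(−0.50017) = 559 × 0.60643 = 338.99 Pa.

P ≈ 339.0 Pa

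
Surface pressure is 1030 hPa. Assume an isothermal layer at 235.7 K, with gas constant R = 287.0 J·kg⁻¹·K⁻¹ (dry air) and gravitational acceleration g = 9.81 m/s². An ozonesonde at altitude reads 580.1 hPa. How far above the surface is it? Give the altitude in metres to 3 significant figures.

z ≈ 3960 m

Scale height: H = RT/g = 287.0 × 235.7 / 9.81 = 6895.6 m.
Invert the barometric formula: z = H ln(P₀/P).
P₀/P = 1030/580.1 = 1.7756; ln(1.7756) = 0.57414.
z = 6895.6 × 0.57414 = 3959.0 m.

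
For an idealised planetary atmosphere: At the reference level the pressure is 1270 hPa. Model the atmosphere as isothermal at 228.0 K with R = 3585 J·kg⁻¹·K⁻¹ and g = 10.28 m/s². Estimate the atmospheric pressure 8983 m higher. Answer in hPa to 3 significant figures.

Scale height: H = RT/g = 3585 × 228.0 / 10.28 = 79512 m.
Barometric formula: P = P₀ exp(−z/H).
z/H = 8983.0/79512 = 0.11298; exp(−0.11298) = 0.89317.
P = 1270 × 0.89317 = 1134.3 hPa.

P ≈ 1130 hPa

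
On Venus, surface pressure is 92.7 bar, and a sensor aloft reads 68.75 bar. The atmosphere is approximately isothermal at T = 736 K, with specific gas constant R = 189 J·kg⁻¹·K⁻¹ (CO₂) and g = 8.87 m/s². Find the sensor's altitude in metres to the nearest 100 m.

z ≈ 4700 m

Scale height: H = RT/g = 189 × 736 / 8.87 = 15683 m.
Invert the barometric formula: z = H ln(P₀/P).
P₀/P = 92.7/68.75 = 1.3484; ln(1.3484) = 0.29892.
z = 15683 × 0.29892 = 4688.0 m.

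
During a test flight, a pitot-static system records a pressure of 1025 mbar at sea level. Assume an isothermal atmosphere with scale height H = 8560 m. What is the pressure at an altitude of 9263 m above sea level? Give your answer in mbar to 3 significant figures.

P ≈ 347 mbar

Barometric formula: P = P₀ exp(−z/H).
z/H = 9263.0/8560.0 = 1.0821; exp(−1.0821) = 0.33888.
P = 1025 × 0.33888 = 347.35 mbar.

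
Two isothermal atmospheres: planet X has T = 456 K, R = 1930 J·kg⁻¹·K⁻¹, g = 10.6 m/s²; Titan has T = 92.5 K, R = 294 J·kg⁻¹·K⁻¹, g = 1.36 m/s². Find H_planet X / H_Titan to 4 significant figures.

H_planet X/H_Titan ≈ 4.152

H = RT/g for each body.
H_planet X = 1930 × 456 / 10.6 = 83026 m.
H_Titan = 294 × 92.5 / 1.36 = 19996 m.
H_planet X/H_Titan = 83026/19996 = 4.1521.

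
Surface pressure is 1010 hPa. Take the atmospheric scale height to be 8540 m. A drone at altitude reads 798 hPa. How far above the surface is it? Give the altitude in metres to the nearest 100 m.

Invert the barometric formula: z = H ln(P₀/P).
P₀/P = 1010/798 = 1.2657; ln(1.2657) = 0.23563.
z = 8540.0 × 0.23563 = 2012.3 m.

z ≈ 2000 m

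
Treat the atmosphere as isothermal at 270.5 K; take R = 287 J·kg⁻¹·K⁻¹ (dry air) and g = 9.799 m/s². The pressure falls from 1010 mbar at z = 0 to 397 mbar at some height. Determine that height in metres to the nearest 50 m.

z ≈ 7400 m

Scale height: H = RT/g = 287 × 270.5 / 9.799 = 7922.6 m.
Invert the barometric formula: z = H ln(P₀/P).
P₀/P = 1010/397 = 2.5441; ln(2.5441) = 0.93378.
z = 7922.6 × 0.93378 = 7398.0 m.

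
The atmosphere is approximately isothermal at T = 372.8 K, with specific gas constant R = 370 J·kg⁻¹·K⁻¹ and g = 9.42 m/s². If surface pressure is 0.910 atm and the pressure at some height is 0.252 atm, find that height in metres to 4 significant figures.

Scale height: H = RT/g = 370 × 372.8 / 9.42 = 14643 m.
Invert the barometric formula: z = H ln(P₀/P).
P₀/P = 0.910/0.252 = 3.6111; ln(3.6111) = 1.2840.
z = 14643 × 1.2840 = 18802 m.

z ≈ 18800 m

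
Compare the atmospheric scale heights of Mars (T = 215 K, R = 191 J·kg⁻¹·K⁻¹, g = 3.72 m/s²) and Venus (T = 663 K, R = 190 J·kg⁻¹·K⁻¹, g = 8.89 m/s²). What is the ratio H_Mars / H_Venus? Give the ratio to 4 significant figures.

H_Mars/H_Venus ≈ 0.7790

H = RT/g for each body.
H_Mars = 191 × 215 / 3.72 = 11039 m.
H_Venus = 190 × 663 / 8.89 = 14170 m.
H_Mars/H_Venus = 11039/14170 = 0.77904.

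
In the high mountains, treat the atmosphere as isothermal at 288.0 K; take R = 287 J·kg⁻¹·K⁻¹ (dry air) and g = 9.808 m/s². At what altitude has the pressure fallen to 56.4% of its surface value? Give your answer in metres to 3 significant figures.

z ≈ 4830 m

Scale height: H = RT/g = 287 × 288.0 / 9.808 = 8427.4 m.
Set P/P₀ = exp(−z/H) = 0.564, so z = −H ln(0.564).
−ln(0.564) = 0.57270; z = 8427.4 × 0.57270 = 4826.4 m.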